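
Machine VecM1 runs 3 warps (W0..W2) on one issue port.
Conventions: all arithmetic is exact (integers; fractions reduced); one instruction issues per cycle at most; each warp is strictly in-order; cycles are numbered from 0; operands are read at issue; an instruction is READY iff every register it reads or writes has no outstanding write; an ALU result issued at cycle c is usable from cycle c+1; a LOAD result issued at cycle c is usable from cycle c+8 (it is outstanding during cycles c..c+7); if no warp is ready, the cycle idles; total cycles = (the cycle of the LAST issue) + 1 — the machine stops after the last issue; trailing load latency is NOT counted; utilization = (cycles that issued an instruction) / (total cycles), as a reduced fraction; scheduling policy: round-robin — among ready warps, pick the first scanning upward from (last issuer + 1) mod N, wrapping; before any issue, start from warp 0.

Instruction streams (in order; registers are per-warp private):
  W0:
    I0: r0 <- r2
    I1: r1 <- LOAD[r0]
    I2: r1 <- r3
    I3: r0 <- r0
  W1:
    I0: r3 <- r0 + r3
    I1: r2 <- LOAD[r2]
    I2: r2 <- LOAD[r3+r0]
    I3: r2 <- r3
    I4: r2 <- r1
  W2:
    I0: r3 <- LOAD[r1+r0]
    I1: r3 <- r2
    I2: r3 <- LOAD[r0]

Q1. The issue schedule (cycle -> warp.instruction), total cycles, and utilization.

cycle 0: W0.I0
cycle 1: W1.I0
cycle 2: W2.I0
cycle 3: W0.I1
cycle 4: W1.I1
cycle 5: idle
cycle 6: idle
cycle 7: idle
cycle 8: idle
cycle 9: idle
cycle 10: W2.I1
cycle 11: W0.I2
cycle 12: W1.I2
cycle 13: W2.I2
cycle 14: W0.I3
cycle 15: idle
cycle 16: idle
cycle 17: idle
cycle 18: idle
cycle 19: idle
cycle 20: W1.I3
cycle 21: W1.I4

Answer: 22 cycles, utilization 6/11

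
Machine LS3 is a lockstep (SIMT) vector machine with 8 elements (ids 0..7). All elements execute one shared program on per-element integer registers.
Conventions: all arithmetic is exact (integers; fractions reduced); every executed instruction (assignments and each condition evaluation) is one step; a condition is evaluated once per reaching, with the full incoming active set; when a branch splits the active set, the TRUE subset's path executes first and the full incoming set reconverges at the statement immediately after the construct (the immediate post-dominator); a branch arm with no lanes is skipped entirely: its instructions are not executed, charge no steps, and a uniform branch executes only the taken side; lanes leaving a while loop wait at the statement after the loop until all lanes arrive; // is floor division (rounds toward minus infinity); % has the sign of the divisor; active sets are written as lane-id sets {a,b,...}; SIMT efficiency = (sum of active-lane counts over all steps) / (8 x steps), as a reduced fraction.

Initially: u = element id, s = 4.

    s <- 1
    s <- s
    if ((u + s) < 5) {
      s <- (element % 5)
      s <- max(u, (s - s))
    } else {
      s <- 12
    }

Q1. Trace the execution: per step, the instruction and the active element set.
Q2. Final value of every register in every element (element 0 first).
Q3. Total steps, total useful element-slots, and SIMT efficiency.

step 0: s <- 1                       {0,1,2,3,4,5,6,7}
step 1: s <- s                       {0,1,2,3,4,5,6,7}
step 2: eval ((u + s) < 5)           {0,1,2,3,4,5,6,7}
step 3: s <- (element % 5)           {0,1,2,3}
step 4: s <- max(u, (s - s))         {0,1,2,3}
step 5: s <- 12                      {4,5,6,7}

Answer: 6 steps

u: 0,1,2,3,4,5,6,7
s: 0,1,2,3,12,12,12,12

steps = 6; useful = 36; efficiency = 36/48 = 3/4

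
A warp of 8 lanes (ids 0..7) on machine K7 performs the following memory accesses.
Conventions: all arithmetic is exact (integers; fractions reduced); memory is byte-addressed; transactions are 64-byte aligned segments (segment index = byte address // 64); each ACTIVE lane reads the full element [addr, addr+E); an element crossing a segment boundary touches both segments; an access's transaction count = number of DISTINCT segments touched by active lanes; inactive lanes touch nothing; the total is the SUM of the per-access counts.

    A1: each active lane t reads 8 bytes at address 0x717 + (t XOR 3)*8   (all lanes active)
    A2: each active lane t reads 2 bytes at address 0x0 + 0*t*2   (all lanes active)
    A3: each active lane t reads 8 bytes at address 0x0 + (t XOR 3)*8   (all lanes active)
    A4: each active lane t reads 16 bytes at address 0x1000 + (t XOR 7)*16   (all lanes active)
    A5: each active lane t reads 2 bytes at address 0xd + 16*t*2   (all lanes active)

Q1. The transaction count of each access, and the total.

A1: 2 transactions
A2: 1 transaction
A3: 1 transaction
A4: 2 transactions
A5: 4 transactions

Answer: 2,1,1,2,4; total 10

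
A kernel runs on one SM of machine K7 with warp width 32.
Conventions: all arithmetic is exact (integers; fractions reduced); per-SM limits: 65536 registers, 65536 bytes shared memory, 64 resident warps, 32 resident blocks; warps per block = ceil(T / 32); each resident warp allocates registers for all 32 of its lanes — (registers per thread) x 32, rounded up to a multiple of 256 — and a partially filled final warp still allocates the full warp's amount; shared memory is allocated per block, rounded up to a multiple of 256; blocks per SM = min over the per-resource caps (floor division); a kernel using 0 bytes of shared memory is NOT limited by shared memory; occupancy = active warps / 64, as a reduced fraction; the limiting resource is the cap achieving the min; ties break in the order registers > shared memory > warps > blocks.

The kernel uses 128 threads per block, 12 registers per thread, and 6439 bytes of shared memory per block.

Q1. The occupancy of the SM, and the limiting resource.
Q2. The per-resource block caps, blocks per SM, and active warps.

Answer: occupancy 9/16, limited by shared memory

registers: 32 blocks
shared memory: 9 blocks
warps: 16 blocks
blocks: 32 blocks

Answer: 9 blocks, 36 active warps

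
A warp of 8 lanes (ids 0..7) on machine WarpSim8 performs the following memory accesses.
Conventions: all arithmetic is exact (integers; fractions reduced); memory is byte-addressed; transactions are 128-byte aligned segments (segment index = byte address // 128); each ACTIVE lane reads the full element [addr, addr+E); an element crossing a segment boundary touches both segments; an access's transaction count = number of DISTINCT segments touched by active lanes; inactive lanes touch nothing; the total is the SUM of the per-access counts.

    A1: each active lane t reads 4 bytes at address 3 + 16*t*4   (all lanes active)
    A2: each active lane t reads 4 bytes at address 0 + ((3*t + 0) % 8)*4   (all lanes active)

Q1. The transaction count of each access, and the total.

A1: 4 transactions
A2: 1 transaction

Answer: 4,1; total 5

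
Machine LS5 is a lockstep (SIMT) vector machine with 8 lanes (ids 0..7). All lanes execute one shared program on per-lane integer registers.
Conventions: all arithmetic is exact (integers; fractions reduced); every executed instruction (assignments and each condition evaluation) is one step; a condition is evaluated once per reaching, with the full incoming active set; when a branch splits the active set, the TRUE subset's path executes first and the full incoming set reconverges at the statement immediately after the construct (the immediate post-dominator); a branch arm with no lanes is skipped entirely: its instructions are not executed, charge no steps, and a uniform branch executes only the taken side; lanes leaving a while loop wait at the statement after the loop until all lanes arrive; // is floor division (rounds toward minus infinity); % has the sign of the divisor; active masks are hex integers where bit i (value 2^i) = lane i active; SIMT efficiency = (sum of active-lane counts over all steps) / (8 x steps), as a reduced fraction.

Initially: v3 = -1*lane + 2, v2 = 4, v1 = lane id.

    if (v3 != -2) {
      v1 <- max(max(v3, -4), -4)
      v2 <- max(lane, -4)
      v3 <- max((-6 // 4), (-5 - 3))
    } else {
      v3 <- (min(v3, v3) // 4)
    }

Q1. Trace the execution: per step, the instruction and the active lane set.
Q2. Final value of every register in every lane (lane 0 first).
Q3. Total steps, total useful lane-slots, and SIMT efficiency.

step 0: eval (v3 != -2)              0xff
step 1: v1 <- max(max(v3, -4), -4)   0xef
step 2: v2 <- max(lane, -4)          0xef
step 3: v3 <- max((-6 // 4), (-5 - 3)) 0xef
step 4: v3 <- (min(v3, v3) // 4)     0x10

Answer: 5 steps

v3: -2,-2,-2,-2,-1,-2,-2,-2
v2: 0,1,2,3,4,5,6,7
v1: 2,1,0,-1,4,-3,-4,-4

steps = 5; useful = 30; efficiency = 30/40 = 3/4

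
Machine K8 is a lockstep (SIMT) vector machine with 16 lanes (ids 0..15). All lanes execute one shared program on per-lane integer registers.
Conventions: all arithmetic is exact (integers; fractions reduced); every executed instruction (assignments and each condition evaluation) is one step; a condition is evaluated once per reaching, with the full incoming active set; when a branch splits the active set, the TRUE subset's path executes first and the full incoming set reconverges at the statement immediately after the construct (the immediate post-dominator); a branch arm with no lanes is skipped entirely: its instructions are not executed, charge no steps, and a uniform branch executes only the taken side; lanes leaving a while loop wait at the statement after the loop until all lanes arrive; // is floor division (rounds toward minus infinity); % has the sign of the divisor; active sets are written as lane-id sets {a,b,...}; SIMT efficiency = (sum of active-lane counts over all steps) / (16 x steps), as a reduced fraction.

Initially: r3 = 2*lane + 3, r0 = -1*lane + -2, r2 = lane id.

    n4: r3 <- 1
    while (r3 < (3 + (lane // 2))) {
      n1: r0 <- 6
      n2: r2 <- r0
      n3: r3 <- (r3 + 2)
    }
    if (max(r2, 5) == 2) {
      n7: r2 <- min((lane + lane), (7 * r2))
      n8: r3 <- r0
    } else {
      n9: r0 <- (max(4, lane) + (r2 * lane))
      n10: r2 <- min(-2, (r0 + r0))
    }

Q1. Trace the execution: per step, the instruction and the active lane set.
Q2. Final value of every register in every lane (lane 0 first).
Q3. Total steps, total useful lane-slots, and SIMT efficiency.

step 0: r3 <- 1                      {0,1,2,3,4,5,6,7,8,9,10,11,12,13,14,15}
step 1: eval (r3 < (3 + (lane // 2))) {0,1,2,3,4,5,6,7,8,9,10,11,12,13,14,15}
step 2: r0 <- 6                      {0,1,2,3,4,5,6,7,8,9,10,11,12,13,14,15}
step 3: r2 <- r0                     {0,1,2,3,4,5,6,7,8,9,10,11,12,13,14,15}
step 4: r3 <- (r3 + 2)               {0,1,2,3,4,5,6,7,8,9,10,11,12,13,14,15}
step 5: eval (r3 < (3 + (lane // 2))) {0,1,2,3,4,5,6,7,8,9,10,11,12,13,14,15}
step 6: r0 <- 6                      {2,3,4,5,6,7,8,9,10,11,12,13,14,15}
step 7: r2 <- r0                     {2,3,4,5,6,7,8,9,10,11,12,13,14,15}
step 8: r3 <- (r3 + 2)               {2,3,4,5,6,7,8,9,10,11,12,13,14,15}
step 9: eval (r3 < (3 + (lane // 2))) {2,3,4,5,6,7,8,9,10,11,12,13,14,15}
step 10: r0 <- 6                      {6,7,8,9,10,11,12,13,14,15}
step 11: r2 <- r0                     {6,7,8,9,10,11,12,13,14,15}
step 12: r3 <- (r3 + 2)               {6,7,8,9,10,11,12,13,14,15}
step 13: eval (r3 < (3 + (lane // 2))) {6,7,8,9,10,11,12,13,14,15}
step 14: r0 <- 6                      {10,11,12,13,14,15}
step 15: r2 <- r0                     {10,11,12,13,14,15}
step 16: r3 <- (r3 + 2)               {10,11,12,13,14,15}
step 17: eval (r3 < (3 + (lane // 2))) {10,11,12,13,14,15}
step 18: r0 <- 6                      {14,15}
step 19: r2 <- r0                     {14,15}
step 20: r3 <- (r3 + 2)               {14,15}
step 21: eval (r3 < (3 + (lane // 2))) {14,15}
step 22: eval (max(r2, 5) == 2)       {0,1,2,3,4,5,6,7,8,9,10,11,12,13,14,15}
step 23: r0 <- (max(4, lane) + (r2 * lane)) {0,1,2,3,4,5,6,7,8,9,10,11,12,13,14,15}
step 24: r2 <- min(-2, (r0 + r0))     {0,1,2,3,4,5,6,7,8,9,10,11,12,13,14,15}

Answer: 25 steps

r3: 3,3,5,5,5,5,7,7,7,7,9,9,9,9,11,11
r0: 4,10,16,22,28,35,42,49,56,63,70,77,84,91,98,105
r2: -2,-2,-2,-2,-2,-2,-2,-2,-2,-2,-2,-2,-2,-2,-2,-2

steps = 25; useful = 272; efficiency = 272/400 = 17/25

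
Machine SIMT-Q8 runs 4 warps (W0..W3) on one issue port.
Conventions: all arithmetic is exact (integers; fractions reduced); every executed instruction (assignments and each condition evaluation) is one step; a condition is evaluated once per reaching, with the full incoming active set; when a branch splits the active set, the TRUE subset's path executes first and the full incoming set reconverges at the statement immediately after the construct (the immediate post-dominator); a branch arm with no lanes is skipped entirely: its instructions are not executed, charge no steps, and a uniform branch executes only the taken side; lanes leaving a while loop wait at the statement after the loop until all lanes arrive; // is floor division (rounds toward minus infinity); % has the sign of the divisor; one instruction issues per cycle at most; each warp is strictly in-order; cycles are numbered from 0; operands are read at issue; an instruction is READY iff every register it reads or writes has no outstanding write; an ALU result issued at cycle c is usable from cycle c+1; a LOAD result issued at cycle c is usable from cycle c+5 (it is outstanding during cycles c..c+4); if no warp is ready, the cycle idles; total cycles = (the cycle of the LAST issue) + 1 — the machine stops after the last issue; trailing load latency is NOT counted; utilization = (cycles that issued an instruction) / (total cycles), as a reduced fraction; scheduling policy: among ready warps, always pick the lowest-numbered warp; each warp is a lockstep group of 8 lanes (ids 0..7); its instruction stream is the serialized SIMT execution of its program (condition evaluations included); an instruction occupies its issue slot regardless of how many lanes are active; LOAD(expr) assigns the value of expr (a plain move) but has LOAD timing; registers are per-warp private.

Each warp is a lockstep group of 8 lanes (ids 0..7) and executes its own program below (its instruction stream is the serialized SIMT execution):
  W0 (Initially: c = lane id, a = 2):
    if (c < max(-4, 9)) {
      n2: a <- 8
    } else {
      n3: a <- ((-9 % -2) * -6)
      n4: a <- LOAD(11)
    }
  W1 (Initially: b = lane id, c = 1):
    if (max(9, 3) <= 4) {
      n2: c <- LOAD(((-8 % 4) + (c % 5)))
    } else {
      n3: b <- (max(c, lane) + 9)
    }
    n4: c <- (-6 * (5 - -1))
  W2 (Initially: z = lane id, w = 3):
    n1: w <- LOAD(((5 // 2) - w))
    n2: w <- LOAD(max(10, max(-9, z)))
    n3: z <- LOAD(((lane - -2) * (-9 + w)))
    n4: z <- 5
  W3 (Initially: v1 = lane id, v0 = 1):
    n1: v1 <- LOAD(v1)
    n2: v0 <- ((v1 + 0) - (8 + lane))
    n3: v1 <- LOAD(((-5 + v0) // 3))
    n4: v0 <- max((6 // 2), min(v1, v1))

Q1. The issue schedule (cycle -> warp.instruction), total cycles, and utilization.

cycle 0: W0.I0
cycle 1: W0.I1
cycle 2: W1.I0
cycle 3: W1.I1
cycle 4: W1.I2
cycle 5: W2.I0
cycle 6: W3.I0
cycle 7: idle
cycle 8: idle
cycle 9: idle
cycle 10: W2.I1
cycle 11: W3.I1
cycle 12: W3.I2
cycle 13: idle
cycle 14: idle
cycle 15: W2.I2
cycle 16: idle
cycle 17: W3.I3
cycle 18: idle
cycle 19: idle
cycle 20: W2.I3

Answer: 21 cycles, utilization 13/21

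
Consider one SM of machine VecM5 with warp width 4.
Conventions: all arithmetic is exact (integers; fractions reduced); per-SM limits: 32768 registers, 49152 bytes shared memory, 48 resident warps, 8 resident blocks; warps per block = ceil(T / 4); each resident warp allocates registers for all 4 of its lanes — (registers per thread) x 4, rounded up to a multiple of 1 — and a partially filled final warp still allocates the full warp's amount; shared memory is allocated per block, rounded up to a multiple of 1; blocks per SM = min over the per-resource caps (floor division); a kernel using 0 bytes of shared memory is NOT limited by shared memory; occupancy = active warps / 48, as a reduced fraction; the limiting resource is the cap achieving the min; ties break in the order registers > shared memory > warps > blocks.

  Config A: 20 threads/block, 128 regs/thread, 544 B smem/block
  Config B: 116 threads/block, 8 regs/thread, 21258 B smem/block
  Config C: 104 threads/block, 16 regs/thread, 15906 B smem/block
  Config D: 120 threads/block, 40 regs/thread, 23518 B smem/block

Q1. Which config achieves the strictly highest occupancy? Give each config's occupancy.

occupancies: A 5/6, B 29/48, C 13/24, D 5/8

Answer: A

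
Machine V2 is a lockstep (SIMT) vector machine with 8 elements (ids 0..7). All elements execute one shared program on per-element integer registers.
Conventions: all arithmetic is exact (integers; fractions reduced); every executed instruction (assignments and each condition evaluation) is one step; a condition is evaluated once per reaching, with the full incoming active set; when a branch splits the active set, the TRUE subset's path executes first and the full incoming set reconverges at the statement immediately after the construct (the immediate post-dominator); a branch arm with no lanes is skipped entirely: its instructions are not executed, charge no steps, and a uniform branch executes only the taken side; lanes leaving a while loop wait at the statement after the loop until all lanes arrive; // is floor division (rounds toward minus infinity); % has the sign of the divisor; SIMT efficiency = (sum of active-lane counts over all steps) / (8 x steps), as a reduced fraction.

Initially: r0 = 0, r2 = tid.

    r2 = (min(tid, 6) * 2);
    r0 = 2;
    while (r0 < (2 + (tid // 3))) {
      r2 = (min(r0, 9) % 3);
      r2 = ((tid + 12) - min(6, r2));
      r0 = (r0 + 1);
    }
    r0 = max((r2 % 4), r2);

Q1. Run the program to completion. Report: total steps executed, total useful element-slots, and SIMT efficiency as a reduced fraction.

Answer: 12 steps, 60 useful, 5/8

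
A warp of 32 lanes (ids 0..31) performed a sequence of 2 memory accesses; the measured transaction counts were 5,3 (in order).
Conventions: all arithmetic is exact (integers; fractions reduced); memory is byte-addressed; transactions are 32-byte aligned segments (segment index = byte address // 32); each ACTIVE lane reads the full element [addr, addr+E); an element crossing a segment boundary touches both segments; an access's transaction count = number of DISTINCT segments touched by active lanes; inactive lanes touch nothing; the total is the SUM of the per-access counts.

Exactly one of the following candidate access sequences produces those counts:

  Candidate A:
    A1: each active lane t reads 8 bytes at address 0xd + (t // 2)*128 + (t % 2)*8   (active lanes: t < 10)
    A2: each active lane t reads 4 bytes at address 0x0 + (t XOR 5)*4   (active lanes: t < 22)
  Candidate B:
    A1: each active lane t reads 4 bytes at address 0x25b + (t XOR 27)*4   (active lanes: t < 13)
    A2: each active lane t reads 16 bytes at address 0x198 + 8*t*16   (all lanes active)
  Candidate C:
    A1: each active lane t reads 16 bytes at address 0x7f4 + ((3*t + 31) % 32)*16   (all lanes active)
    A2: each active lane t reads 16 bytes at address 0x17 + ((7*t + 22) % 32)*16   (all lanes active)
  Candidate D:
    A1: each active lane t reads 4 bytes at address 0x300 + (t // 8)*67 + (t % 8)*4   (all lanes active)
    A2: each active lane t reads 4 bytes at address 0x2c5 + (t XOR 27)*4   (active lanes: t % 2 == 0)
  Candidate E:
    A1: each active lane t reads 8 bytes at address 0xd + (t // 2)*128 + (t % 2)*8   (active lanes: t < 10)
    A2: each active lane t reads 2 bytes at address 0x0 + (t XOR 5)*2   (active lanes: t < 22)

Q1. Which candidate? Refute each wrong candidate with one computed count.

B: A1 gives 3 transactions, not 5
C: A1 gives 17 transactions, not 5
D: A1 gives 7 transactions, not 5
E: A2 gives 2 transactions, not 3
A: all counts match (5,3)

Answer: A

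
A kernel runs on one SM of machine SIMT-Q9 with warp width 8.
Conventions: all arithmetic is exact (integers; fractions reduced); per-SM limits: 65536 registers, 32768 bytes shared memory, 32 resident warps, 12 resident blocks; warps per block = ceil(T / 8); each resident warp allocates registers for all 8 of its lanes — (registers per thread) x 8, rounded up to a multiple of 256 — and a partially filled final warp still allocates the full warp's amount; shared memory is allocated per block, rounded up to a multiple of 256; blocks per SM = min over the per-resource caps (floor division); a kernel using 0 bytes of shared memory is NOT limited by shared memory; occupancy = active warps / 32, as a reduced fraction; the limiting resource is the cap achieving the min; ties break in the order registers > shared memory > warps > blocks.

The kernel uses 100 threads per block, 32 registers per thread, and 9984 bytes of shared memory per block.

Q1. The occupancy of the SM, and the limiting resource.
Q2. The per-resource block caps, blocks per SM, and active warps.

Answer: occupancy 13/16, limited by warps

registers: 19 blocks
shared memory: 3 blocks
warps: 2 blocks
blocks: 12 blocks

Answer: 2 blocks, 26 active warps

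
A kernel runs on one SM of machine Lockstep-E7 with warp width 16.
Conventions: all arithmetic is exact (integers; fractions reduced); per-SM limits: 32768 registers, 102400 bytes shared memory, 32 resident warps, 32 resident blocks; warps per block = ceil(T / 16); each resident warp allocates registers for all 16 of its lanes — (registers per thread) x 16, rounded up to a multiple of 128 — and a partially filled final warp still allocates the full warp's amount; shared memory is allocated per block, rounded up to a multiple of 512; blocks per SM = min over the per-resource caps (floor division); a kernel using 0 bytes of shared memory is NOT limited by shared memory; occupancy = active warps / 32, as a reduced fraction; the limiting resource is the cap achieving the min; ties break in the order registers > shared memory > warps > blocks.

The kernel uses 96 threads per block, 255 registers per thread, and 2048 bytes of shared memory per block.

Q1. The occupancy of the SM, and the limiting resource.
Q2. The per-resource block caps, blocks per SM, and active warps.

Answer: occupancy 3/16, limited by registers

registers: 1 block
shared memory: 50 blocks
warps: 5 blocks
blocks: 32 blocks

Answer: 1 block, 6 active warps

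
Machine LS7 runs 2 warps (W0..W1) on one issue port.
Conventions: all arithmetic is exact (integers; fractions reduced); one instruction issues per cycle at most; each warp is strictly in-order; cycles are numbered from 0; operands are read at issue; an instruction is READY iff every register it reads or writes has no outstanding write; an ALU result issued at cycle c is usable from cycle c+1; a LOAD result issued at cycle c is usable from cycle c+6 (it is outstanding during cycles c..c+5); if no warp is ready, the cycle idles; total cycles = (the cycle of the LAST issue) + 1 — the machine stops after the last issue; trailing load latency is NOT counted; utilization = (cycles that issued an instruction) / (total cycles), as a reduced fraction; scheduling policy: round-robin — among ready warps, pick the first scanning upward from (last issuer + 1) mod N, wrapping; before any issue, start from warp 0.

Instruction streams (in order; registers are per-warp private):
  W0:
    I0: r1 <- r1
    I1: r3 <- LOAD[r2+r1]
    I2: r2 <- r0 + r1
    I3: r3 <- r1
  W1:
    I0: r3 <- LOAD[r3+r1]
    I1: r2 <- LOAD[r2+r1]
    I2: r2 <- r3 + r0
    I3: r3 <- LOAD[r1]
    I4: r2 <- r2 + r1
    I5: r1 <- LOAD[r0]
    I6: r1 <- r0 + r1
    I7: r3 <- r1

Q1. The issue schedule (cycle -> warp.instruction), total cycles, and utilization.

cycle 0: W0.I0
cycle 1: W1.I0
cycle 2: W0.I1
cycle 3: W1.I1
cycle 4: W0.I2
cycle 5: idle
cycle 6: idle
cycle 7: idle
cycle 8: W0.I3
cycle 9: W1.I2
cycle 10: W1.I3
cycle 11: W1.I4
cycle 12: W1.I5
cycle 13: idle
cycle 14: idle
cycle 15: idle
cycle 16: idle
cycle 17: idle
cycle 18: W1.I6
cycle 19: W1.I7

Answer: 20 cycles, utilization 3/5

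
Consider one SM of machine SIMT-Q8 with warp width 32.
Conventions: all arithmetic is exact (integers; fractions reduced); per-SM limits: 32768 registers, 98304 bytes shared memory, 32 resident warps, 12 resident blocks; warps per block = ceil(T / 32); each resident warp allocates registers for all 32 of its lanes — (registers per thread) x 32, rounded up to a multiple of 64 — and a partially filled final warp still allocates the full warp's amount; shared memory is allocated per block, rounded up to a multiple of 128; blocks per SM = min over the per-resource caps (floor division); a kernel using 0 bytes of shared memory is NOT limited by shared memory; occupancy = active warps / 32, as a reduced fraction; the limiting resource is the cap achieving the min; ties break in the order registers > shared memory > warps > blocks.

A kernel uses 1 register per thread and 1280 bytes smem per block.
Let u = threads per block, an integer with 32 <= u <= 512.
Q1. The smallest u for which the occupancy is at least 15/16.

Answer: u = 65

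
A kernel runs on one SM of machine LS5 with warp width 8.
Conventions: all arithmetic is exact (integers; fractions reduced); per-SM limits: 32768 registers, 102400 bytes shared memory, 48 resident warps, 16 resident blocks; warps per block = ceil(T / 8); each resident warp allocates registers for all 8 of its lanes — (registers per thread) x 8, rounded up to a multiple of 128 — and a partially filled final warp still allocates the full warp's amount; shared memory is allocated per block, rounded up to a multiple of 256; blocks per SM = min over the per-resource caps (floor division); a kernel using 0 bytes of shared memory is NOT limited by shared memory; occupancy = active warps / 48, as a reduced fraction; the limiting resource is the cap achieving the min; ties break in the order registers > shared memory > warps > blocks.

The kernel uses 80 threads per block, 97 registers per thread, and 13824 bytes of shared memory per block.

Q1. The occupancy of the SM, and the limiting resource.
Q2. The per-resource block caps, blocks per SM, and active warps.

Answer: occupancy 5/8, limited by registers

registers: 3 blocks
shared memory: 7 blocks
warps: 4 blocks
blocks: 16 blocks

Answer: 3 blocks, 30 active warps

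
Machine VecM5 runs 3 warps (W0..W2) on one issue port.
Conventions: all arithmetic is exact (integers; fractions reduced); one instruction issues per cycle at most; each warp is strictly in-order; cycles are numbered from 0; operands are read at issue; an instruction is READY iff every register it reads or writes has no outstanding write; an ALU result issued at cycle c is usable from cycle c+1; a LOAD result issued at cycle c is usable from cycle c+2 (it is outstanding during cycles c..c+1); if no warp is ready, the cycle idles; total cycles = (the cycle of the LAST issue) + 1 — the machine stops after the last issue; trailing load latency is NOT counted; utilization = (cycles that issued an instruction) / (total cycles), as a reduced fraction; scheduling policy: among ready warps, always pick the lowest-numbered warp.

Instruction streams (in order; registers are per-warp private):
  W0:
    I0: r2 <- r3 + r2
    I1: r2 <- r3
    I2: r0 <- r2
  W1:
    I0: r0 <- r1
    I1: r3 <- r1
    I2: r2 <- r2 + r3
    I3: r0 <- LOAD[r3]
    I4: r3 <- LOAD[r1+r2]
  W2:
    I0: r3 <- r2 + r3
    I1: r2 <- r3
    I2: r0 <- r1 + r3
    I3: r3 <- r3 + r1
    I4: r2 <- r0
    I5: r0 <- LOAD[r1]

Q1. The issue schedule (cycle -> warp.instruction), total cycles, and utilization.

cycle 0: W0.I0
cycle 1: W0.I1
cycle 2: W0.I2
cycle 3: W1.I0
cycle 4: W1.I1
cycle 5: W1.I2
cycle 6: W1.I3
cycle 7: W1.I4
cycle 8: W2.I0
cycle 9: W2.I1
cycle 10: W2.I2
cycle 11: W2.I3
cycle 12: W2.I4
cycle 13: W2.I5

Answer: 14 cycles, utilization 1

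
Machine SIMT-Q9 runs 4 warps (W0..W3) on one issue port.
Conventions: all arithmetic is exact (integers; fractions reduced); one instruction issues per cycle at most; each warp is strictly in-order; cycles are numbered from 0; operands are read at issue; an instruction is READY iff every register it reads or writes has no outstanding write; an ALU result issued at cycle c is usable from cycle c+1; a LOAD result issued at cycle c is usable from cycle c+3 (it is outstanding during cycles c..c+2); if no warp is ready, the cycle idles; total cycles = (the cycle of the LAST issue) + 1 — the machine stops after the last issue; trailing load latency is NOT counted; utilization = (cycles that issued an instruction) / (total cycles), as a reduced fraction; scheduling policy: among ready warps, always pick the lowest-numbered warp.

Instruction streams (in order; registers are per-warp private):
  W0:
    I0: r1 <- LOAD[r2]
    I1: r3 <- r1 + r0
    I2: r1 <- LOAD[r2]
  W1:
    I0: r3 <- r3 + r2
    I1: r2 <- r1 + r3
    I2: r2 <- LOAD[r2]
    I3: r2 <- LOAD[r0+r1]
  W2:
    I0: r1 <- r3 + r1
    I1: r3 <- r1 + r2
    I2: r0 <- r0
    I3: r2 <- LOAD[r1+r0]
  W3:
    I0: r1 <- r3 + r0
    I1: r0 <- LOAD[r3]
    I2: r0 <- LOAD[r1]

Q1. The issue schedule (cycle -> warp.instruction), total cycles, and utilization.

cycle 0: W0.I0
cycle 1: W1.I0
cycle 2: W1.I1
cycle 3: W0.I1
cycle 4: W0.I2
cycle 5: W1.I2
cycle 6: W2.I0
cycle 7: W2.I1
cycle 8: W1.I3
cycle 9: W2.I2
cycle 10: W2.I3
cycle 11: W3.I0
cycle 12: W3.I1
cycle 13: idle
cycle 14: idle
cycle 15: W3.I2

Answer: 16 cycles, utilization 7/8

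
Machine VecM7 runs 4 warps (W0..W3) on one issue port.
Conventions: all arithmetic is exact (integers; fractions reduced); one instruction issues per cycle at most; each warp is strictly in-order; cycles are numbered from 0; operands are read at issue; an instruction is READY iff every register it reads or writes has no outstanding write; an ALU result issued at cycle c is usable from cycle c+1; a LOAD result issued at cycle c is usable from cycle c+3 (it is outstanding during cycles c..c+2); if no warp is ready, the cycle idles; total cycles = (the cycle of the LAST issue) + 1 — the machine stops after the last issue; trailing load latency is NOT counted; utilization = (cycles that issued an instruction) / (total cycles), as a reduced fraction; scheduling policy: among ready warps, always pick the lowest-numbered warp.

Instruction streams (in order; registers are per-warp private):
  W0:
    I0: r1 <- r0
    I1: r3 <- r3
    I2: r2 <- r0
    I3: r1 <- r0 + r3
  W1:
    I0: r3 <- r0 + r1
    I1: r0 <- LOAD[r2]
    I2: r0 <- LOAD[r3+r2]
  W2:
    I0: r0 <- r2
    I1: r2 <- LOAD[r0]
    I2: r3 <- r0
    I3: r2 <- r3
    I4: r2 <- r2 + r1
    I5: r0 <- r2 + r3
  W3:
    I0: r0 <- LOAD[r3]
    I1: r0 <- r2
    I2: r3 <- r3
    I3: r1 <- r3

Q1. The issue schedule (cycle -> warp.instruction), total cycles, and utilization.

cycle 0: W0.I0
cycle 1: W0.I1
cycle 2: W0.I2
cycle 3: W0.I3
cycle 4: W1.I0
cycle 5: W1.I1
cycle 6: W2.I0
cycle 7: W2.I1
cycle 8: W1.I2
cycle 9: W2.I2
cycle 10: W2.I3
cycle 11: W2.I4
cycle 12: W2.I5
cycle 13: W3.I0
cycle 14: idle
cycle 15: idle
cycle 16: W3.I1
cycle 17: W3.I2
cycle 18: W3.I3

Answer: 19 cycles, utilization 17/19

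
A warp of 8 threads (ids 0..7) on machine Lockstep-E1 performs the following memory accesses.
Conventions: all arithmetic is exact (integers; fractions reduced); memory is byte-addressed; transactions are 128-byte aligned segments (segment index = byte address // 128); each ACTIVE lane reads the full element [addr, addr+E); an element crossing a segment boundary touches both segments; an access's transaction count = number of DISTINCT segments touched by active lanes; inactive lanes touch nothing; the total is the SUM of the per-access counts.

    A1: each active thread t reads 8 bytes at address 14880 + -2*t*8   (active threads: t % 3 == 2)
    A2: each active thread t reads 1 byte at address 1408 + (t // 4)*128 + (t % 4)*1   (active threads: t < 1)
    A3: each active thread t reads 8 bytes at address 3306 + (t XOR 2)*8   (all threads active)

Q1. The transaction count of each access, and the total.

A1: 2 transactions
A2: 1 transaction
A3: 2 transactions

Answer: 2,1,2; total 5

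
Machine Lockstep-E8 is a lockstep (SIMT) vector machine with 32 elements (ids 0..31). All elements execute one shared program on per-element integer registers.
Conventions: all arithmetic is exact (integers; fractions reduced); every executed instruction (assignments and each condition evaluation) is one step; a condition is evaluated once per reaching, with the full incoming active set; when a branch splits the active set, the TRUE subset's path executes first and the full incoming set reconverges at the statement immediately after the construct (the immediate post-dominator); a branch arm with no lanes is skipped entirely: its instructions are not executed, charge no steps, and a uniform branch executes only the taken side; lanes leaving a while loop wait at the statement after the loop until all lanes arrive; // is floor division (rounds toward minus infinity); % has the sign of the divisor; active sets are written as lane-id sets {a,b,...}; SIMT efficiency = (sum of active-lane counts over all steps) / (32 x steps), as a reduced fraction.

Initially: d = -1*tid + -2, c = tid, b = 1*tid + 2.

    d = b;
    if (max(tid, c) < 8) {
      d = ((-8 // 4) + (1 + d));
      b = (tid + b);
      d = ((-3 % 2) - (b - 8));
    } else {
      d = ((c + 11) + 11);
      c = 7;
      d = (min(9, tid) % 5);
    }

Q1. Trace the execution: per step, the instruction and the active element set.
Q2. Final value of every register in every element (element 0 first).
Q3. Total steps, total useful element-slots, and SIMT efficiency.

step 0: d <- b                       {0,1,2,3,4,5,6,7,8,9,10,11,12,13,14,15,16,17,18,19,20,21,22,23,24,25,26,27,28,29,30,31}
step 1: eval (max(tid, c) < 8)       {0,1,2,3,4,5,6,7,8,9,10,11,12,13,14,15,16,17,18,19,20,21,22,23,24,25,26,27,28,29,30,31}
step 2: d <- ((-8 // 4) + (1 + d))   {0,1,2,3,4,5,6,7}
step 3: b <- (tid + b)               {0,1,2,3,4,5,6,7}
step 4: d <- ((-3 % 2) - (b - 8))    {0,1,2,3,4,5,6,7}
step 5: d <- ((c + 11) + 11)         {8,9,10,11,12,13,14,15,16,17,18,19,20,21,22,23,24,25,26,27,28,29,30,31}
step 6: c <- 7                       {8,9,10,11,12,13,14,15,16,17,18,19,20,21,22,23,24,25,26,27,28,29,30,31}
step 7: d <- (min(9, tid) % 5)       {8,9,10,11,12,13,14,15,16,17,18,19,20,21,22,23,24,25,26,27,28,29,30,31}

Answer: 8 steps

d: 7,5,3,1,-1,-3,-5,-7,3,4,4,4,4,4,4,4,4,4,4,4,4,4,4,4,4,4,4,4,4,4,4,4
c: 0,1,2,3,4,5,6,7,7,7,7,7,7,7,7,7,7,7,7,7,7,7,7,7,7,7,7,7,7,7,7,7
b: 2,4,6,8,10,12,14,16,10,11,12,13,14,15,16,17,18,19,20,21,22,23,24,25,26,27,28,29,30,31,32,33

steps = 8; useful = 160; efficiency = 160/256 = 5/8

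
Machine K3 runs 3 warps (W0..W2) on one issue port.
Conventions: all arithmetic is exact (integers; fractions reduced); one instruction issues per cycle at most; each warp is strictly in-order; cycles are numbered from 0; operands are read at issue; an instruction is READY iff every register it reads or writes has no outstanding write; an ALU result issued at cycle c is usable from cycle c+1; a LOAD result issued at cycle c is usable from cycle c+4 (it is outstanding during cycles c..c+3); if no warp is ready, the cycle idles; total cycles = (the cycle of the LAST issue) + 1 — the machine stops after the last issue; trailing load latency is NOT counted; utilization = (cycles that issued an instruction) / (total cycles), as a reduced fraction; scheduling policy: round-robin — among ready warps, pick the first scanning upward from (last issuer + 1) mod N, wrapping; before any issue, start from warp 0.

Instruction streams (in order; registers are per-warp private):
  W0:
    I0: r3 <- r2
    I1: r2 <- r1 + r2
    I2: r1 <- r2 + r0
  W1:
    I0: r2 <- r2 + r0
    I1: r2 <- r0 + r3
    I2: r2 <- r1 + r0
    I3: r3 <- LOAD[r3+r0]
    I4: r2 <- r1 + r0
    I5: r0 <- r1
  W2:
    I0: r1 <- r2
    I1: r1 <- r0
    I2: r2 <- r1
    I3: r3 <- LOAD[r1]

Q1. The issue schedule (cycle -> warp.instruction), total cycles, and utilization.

cycle 0: W0.I0
cycle 1: W1.I0
cycle 2: W2.I0
cycle 3: W0.I1
cycle 4: W1.I1
cycle 5: W2.I1
cycle 6: W0.I2
cycle 7: W1.I2
cycle 8: W2.I2
cycle 9: W1.I3
cycle 10: W2.I3
cycle 11: W1.I4
cycle 12: W1.I5

Answer: 13 cycles, utilization 1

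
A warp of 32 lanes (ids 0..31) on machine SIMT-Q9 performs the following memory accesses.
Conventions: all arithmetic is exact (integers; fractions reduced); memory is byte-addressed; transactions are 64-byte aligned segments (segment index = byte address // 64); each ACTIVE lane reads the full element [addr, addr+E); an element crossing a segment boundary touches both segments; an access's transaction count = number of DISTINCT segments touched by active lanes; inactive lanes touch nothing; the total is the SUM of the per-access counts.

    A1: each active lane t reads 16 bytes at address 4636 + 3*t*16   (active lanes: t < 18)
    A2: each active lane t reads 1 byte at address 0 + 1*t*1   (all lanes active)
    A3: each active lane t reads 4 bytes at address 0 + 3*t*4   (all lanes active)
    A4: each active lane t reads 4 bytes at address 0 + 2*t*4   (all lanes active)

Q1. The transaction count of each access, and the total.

A1: 14 transactions
A2: 1 transaction
A3: 6 transactions
A4: 4 transactions

Answer: 14,1,6,4; total 25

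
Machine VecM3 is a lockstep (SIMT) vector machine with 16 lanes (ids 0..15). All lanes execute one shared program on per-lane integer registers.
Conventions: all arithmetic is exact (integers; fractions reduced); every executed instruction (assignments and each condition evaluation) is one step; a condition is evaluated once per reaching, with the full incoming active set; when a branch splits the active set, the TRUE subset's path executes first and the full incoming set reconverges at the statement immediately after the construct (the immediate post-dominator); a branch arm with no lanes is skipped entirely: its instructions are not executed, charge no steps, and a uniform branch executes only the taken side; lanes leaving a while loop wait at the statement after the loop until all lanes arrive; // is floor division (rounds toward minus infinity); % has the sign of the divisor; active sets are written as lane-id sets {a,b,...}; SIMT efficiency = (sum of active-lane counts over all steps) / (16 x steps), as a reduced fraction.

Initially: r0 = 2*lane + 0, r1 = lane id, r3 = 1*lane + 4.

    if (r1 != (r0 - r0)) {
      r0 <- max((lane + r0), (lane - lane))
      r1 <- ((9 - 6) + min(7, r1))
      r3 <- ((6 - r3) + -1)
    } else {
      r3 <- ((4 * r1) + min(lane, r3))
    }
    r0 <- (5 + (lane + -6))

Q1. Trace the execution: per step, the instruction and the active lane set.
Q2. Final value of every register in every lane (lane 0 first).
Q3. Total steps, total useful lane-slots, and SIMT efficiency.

step 0: eval (r1 != (r0 - r0))       {0,1,2,3,4,5,6,7,8,9,10,11,12,13,14,15}
step 1: r0 <- max((lane + r0), (lane - lane)) {1,2,3,4,5,6,7,8,9,10,11,12,13,14,15}
step 2: r1 <- ((9 - 6) + min(7, r1)) {1,2,3,4,5,6,7,8,9,10,11,12,13,14,15}
step 3: r3 <- ((6 - r3) + -1)        {1,2,3,4,5,6,7,8,9,10,11,12,13,14,15}
step 4: r3 <- ((4 * r1) + min(lane, r3)) {0}
step 5: r0 <- (5 + (lane + -6))      {0,1,2,3,4,5,6,7,8,9,10,11,12,13,14,15}

Answer: 6 steps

r0: -1,0,1,2,3,4,5,6,7,8,9,10,11,12,13,14
r1: 0,4,5,6,7,8,9,10,10,10,10,10,10,10,10,10
r3: 0,0,-1,-2,-3,-4,-5,-6,-7,-8,-9,-10,-11,-12,-13,-14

steps = 6; useful = 78; efficiency = 78/96 = 13/16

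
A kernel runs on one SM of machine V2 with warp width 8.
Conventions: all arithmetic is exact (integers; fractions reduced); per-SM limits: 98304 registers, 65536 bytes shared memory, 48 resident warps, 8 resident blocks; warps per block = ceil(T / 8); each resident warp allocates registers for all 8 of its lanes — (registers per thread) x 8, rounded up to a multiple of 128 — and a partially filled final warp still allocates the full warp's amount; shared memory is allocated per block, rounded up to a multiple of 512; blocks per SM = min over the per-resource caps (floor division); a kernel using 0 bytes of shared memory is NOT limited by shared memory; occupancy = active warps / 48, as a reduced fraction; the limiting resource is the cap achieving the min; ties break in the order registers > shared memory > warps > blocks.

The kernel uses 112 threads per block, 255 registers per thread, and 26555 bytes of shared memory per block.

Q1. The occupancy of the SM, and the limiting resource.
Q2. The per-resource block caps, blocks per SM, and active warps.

Answer: occupancy 7/12, limited by shared memory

registers: 3 blocks
shared memory: 2 blocks
warps: 3 blocks
blocks: 8 blocks

Answer: 2 blocks, 28 active warps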